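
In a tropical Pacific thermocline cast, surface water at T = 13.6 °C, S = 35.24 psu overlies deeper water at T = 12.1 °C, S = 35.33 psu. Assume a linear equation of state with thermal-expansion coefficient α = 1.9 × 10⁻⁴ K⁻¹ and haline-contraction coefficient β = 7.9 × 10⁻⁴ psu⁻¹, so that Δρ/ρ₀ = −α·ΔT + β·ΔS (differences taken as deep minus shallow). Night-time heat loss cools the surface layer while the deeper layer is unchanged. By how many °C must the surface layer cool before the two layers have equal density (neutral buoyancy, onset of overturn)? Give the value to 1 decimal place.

Neutral buoyancy requires Δρ = 0, i.e. −α(T_deep − T_surf′) + β(S_deep − S_surf) = 0.
T_surf′ = T_deep − (β/α)·ΔS = 12.1 − (7.9 × 10⁻⁴/1.9 × 10⁻⁴)·(+0.09) = 11.726 °C.
Cooling required: 13.6 − (11.726) = 1.874 °C.

1.9 °C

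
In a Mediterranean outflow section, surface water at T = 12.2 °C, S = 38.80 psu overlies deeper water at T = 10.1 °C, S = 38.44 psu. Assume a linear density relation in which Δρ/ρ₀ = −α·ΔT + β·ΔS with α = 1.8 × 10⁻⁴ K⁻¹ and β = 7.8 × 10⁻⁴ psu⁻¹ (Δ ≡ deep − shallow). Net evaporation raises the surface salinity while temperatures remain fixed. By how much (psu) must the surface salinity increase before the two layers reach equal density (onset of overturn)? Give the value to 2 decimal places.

0.12 psu

Neutral buoyancy requires −α(T_deep − T_surf) + β(S_deep − S_surf′) = 0.
S_surf′ = S_deep − (α/β)·ΔT = 38.44 − (1.8 × 10⁻⁴/7.8 × 10⁻⁴)·(-2.1) = 38.9246 psu.
Increase required: 38.9246 − 38.80 = 0.1246 psu.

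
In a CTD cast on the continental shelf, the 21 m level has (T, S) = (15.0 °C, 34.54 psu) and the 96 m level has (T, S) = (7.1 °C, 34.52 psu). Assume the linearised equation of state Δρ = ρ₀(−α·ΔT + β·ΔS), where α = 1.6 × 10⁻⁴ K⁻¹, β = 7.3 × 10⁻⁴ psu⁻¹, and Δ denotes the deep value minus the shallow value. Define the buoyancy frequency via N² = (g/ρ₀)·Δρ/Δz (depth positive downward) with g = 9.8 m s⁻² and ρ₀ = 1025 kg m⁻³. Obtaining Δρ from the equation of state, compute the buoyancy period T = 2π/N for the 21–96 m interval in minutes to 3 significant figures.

8.20 min

ΔT = -7.9 K, ΔS = -0.02 psu (deep − shallow).
Δρ/ρ₀ = −αΔT + βΔS = 1.264 × 10⁻³ − 1.46 × 10⁻⁵ = 1.2494 × 10⁻³, so Δρ ≈ 1.281 kg m⁻³.
N² = (g/ρ₀)·Δρ/Δz = g·(Δρ/ρ₀)/Δz = 9.8 × 1.2494 × 10⁻³ / 75 = 1.6325 × 10⁻⁴ s⁻².
N = √(1.6325 × 10⁻⁴) = 0.012777 rad s⁻¹ → T = 2π/N = 491.76 s = 8.1960 min ≈ 8.20 min.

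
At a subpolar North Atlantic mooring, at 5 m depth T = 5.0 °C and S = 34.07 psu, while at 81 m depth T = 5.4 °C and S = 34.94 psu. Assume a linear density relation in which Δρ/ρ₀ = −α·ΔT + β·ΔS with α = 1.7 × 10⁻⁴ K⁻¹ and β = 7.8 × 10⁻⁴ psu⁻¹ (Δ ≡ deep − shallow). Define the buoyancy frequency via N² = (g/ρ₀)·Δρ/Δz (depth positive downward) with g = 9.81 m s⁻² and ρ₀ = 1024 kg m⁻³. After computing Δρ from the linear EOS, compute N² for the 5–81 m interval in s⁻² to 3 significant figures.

7.88 × 10⁻⁵ s⁻²

ΔT = +0.4 K, ΔS = +0.87 psu (deep − shallow).
Δρ/ρ₀ = −αΔT + βΔS = -6.80 × 10⁻⁵ + 6.786 × 10⁻⁴ = 6.106 × 10⁻⁴, so Δρ ≈ 0.6253 kg m⁻³.
N² = (g/ρ₀)·Δρ/Δz = g·(Δρ/ρ₀)/Δz = 9.81 × 6.106 × 10⁻⁴ / 76 = 7.8816 × 10⁻⁵ s⁻² ≈ 7.88 × 10⁻⁵ s⁻².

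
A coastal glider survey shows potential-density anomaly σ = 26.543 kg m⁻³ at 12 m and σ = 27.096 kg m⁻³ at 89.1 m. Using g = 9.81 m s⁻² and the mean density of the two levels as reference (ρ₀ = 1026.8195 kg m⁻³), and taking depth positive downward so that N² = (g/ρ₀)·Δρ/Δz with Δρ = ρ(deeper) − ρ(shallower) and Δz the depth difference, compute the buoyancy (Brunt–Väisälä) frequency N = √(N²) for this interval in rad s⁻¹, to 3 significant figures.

8.28 × 10⁻³ rad s⁻¹

Δρ = 1027.096 − 1026.543 = 0.553 kg m⁻³ over Δz = 89.1 − 12 = 77.1 m.
N² = (9.81/1026.8195) × (0.553/77.1) = 6.8524 × 10⁻⁵ s⁻².
N = √(6.8524 × 10⁻⁵) = 8.2779 × 10⁻³ rad s⁻¹ ≈ 8.28 × 10⁻³ rad s⁻¹.
N² > 0, so the interval is statically stable.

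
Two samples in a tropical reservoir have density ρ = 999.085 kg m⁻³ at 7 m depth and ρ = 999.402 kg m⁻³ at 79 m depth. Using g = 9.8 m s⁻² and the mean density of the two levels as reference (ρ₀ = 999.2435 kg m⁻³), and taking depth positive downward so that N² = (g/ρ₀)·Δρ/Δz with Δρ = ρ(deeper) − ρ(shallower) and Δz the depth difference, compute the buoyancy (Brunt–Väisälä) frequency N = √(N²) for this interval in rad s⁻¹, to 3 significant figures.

Δρ = 999.402 − 999.085 = 0.317 kg m⁻³ over Δz = 79 − 7 = 72 m.
N² = (9.8/999.2435) × (0.317/72) = 4.3180 × 10⁻⁵ s⁻².
N = √(4.3180 × 10⁻⁵) = 6.5711 × 10⁻³ rad s⁻¹ ≈ 6.57 × 10⁻³ rad s⁻¹.

6.57 × 10⁻³ rad s⁻¹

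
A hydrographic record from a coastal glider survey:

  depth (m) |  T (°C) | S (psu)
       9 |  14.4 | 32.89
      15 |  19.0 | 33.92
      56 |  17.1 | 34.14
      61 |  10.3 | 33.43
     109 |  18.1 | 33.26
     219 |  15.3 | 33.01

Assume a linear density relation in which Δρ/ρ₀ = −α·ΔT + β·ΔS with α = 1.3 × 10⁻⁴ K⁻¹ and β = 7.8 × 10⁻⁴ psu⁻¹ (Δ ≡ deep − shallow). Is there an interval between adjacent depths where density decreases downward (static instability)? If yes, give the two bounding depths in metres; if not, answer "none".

Evaluate Δρ/ρ₀ = −αΔT + βΔS across each adjacent pair:
  9–15 m: −αΔT+βΔS = −(1.3 × 10⁻⁴)(+4.6)+(7.8 × 10⁻⁴)(+1.03) = 2.1 × 10⁻⁴ → stable
  15–56 m: −αΔT+βΔS = −(1.3 × 10⁻⁴)(-1.9)+(7.8 × 10⁻⁴)(+0.22) = 4.2 × 10⁻⁴ → stable
  56–61 m: −αΔT+βΔS = −(1.3 × 10⁻⁴)(-6.8)+(7.8 × 10⁻⁴)(-0.71) = 3.3 × 10⁻⁴ → stable
  61–109 m: −αΔT+βΔS = −(1.3 × 10⁻⁴)(+7.8)+(7.8 × 10⁻⁴)(-0.17) = -1.1 × 10⁻³ → UNSTABLE
  109–219 m: −αΔT+βΔS = −(1.3 × 10⁻⁴)(-2.8)+(7.8 × 10⁻⁴)(-0.25) = 1.7 × 10⁻⁴ → stable
The 61–109 m interval has Δρ < 0: lighter water underlies denser water.

61–109 m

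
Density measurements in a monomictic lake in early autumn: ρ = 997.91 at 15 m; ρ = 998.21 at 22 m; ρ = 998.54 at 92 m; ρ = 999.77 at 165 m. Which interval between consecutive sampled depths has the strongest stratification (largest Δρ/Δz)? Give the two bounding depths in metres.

15–22 m

Compute the density gradient over each adjacent pair:
  15–22 m: Δρ/Δz = 0.30/7 = 0.043 kg m⁻⁴
  22–92 m: Δρ/Δz = 0.33/70 = 4.7 × 10⁻³ kg m⁻⁴
  92–165 m: Δρ/Δz = 1.23/73 = 0.017 kg m⁻⁴
The largest gradient is in the 15–22 m interval — the pycnocline.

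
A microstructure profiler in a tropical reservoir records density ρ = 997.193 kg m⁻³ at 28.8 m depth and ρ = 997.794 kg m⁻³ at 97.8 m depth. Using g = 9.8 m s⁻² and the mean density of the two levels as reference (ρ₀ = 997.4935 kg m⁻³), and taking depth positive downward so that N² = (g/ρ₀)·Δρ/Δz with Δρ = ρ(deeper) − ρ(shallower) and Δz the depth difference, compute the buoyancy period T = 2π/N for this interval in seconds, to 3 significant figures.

679 s

Δρ = 997.794 − 997.193 = 0.601 kg m⁻³ over Δz = 97.8 − 28.8 = 69 m.
N² = (9.8/997.4935) × (0.601/69) = 8.5574 × 10⁻⁵ s⁻².
N = √(8.5574 × 10⁻⁵) = 9.2506 × 10⁻³ rad s⁻¹, so T = 2π/N = 679.22 s ≈ 679 s.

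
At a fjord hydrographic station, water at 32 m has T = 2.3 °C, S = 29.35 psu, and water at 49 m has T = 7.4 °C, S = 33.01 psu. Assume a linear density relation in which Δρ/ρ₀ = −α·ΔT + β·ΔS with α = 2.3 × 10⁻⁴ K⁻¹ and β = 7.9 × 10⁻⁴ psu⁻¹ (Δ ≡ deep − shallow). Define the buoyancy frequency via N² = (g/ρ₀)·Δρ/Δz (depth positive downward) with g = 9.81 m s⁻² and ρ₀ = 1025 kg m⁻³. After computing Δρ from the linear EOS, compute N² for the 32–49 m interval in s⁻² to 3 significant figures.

ΔT = +5.1 K, ΔS = +3.66 psu (deep − shallow).
Δρ/ρ₀ = −αΔT + βΔS = -1.173 × 10⁻³ + 2.8914 × 10⁻³ = 1.7184 × 10⁻³, so Δρ ≈ 1.761 kg m⁻³.
N² = (g/ρ₀)·Δρ/Δz = g·(Δρ/ρ₀)/Δz = 9.81 × 1.7184 × 10⁻³ / 17 = 9.9162 × 10⁻⁴ s⁻² ≈ 9.92 × 10⁻⁴ s⁻².

9.92 × 10⁻⁴ s⁻²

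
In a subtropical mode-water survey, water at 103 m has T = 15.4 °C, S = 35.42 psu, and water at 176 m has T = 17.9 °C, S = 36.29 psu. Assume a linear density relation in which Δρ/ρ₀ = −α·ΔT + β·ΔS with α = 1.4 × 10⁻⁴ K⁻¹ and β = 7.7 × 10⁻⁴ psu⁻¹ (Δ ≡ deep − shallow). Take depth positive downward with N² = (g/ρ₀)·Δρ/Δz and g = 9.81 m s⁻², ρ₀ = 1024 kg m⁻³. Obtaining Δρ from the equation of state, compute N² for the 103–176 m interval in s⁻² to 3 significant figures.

ΔT = +2.5 K, ΔS = +0.87 psu (deep − shallow).
Δρ/ρ₀ = −αΔT + βΔS = -3.50 × 10⁻⁴ + 6.699 × 10⁻⁴ = 3.199 × 10⁻⁴, so Δρ ≈ 0.3276 kg m⁻³.
N² = (g/ρ₀)·Δρ/Δz = g·(Δρ/ρ₀)/Δz = 9.81 × 3.199 × 10⁻⁴ / 73 = 4.2989 × 10⁻⁵ s⁻² ≈ 4.30 × 10⁻⁵ s⁻².

4.30 × 10⁻⁵ s⁻²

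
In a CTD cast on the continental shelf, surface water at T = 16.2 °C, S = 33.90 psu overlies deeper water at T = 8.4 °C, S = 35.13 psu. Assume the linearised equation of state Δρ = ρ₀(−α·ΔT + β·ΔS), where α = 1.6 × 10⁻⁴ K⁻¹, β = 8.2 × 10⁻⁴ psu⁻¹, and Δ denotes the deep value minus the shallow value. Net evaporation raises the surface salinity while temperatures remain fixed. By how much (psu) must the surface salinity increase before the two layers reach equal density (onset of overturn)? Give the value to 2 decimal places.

2.75 psu

Neutral buoyancy requires −α(T_deep − T_surf) + β(S_deep − S_surf′) = 0.
S_surf′ = S_deep − (α/β)·ΔT = 35.13 − (1.6 × 10⁻⁴/8.2 × 10⁻⁴)·(-7.8) = 36.6520 psu.
Increase required: 36.6520 − 33.90 = 2.7520 psu.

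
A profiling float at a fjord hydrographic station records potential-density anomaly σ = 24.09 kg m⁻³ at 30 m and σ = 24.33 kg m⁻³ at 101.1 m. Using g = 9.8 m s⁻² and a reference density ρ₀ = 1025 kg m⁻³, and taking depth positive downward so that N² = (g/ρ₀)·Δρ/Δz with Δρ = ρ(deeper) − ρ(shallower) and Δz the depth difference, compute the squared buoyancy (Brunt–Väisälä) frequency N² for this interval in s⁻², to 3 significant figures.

3.23 × 10⁻⁵ s⁻²

Δρ = 1024.33 − 1024.09 = 0.24 kg m⁻³ over Δz = 101.1 − 30 = 71.1 m.
N² = (9.8/1025) × (0.24/71.1) = 3.2273 × 10⁻⁵ s⁻² ≈ 3.23 × 10⁻⁵ s⁻².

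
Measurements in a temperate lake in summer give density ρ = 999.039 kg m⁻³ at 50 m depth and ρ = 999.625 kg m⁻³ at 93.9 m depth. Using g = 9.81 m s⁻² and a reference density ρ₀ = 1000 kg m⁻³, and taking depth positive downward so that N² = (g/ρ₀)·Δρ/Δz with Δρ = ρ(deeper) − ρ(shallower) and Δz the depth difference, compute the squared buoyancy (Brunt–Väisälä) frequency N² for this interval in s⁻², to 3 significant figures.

1.31 × 10⁻⁴ s⁻²

Δρ = 999.625 − 999.039 = 0.586 kg m⁻³ over Δz = 93.9 − 50 = 43.9 m.
N² = (9.81/1000) × (0.586/43.9) = 1.3095 × 10⁻⁴ s⁻² ≈ 1.31 × 10⁻⁴ s⁻².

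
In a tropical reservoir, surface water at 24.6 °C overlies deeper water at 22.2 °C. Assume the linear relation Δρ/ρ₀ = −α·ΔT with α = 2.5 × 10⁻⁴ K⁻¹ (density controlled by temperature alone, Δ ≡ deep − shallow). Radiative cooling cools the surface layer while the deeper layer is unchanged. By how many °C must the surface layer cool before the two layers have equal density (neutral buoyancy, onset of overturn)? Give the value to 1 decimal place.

2.4 °C

With temperature the only control, equal density requires T_surf′ = T_deep.
T_surf′ = 22.2 °C.
Cooling required: 24.6 − 22.2 = 2.4 °C.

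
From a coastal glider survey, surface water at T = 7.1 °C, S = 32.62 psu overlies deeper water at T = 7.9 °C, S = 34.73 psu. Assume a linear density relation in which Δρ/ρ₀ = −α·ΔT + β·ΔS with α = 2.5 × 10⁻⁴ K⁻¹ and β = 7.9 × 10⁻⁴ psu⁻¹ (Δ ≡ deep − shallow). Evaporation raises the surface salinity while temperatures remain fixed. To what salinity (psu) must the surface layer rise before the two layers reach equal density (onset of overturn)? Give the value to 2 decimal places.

34.48 psu

Neutral buoyancy requires −α(T_deep − T_surf) + β(S_deep − S_surf′) = 0.
S_surf′ = S_deep − (α/β)·ΔT = 34.73 − (2.5 × 10⁻⁴/7.9 × 10⁻⁴)·(+0.8) = 34.4768 psu.
Increase required: 34.4768 − 32.62 = 1.8568 psu.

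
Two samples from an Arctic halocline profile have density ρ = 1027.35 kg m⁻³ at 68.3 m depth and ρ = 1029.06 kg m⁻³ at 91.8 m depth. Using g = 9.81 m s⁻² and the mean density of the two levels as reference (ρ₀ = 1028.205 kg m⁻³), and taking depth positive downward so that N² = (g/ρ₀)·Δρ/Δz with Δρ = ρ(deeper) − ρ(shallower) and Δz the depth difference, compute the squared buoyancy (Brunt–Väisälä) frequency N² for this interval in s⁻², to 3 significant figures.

Δρ = 1029.06 − 1027.35 = 1.71 kg m⁻³ over Δz = 91.8 − 68.3 = 23.5 m.
N² = (9.81/1028.205) × (1.71/23.5) = 6.9425 × 10⁻⁴ s⁻² ≈ 6.94 × 10⁻⁴ s⁻².
A positive N² confirms static stability across the interval.

6.94 × 10⁻⁴ s⁻²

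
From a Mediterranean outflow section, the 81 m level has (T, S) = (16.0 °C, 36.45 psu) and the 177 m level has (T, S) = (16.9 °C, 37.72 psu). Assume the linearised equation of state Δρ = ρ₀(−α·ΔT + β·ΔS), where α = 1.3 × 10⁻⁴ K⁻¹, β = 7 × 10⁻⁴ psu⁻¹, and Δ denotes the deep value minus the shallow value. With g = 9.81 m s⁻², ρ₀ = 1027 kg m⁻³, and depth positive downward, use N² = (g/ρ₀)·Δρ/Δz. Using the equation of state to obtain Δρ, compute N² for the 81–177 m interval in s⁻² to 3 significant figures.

ΔT = +0.9 K, ΔS = +1.27 psu (deep − shallow).
Δρ/ρ₀ = −αΔT + βΔS = -1.17 × 10⁻⁴ + 8.89 × 10⁻⁴ = 7.72 × 10⁻⁴, so Δρ ≈ 0.7928 kg m⁻³.
N² = (g/ρ₀)·Δρ/Δz = g·(Δρ/ρ₀)/Δz = 9.81 × 7.72 × 10⁻⁴ / 96 = 7.8889 × 10⁻⁵ s⁻² ≈ 7.89 × 10⁻⁵ s⁻².

7.89 × 10⁻⁵ s⁻²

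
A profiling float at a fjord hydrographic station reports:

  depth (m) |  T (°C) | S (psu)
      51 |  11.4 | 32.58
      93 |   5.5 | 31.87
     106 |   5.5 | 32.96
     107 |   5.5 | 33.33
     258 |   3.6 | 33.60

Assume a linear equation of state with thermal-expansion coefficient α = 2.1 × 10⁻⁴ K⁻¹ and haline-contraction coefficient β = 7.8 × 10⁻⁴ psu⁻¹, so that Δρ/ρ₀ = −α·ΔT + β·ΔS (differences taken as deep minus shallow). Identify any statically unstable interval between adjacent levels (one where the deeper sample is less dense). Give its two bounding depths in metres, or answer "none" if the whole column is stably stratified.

Evaluate Δρ/ρ₀ = −αΔT + βΔS across each adjacent pair:
  51–93 m: −αΔT+βΔS = −(2.1 × 10⁻⁴)(-5.9)+(7.8 × 10⁻⁴)(-0.71) = 6.9 × 10⁻⁴ → stable
  93–106 m: −αΔT+βΔS = −(2.1 × 10⁻⁴)(+0.0)+(7.8 × 10⁻⁴)(+1.09) = 8.5 × 10⁻⁴ → stable
  106–107 m: −αΔT+βΔS = −(2.1 × 10⁻⁴)(+0.0)+(7.8 × 10⁻⁴)(+0.37) = 2.9 × 10⁻⁴ → stable
  107–258 m: −αΔT+βΔS = −(2.1 × 10⁻⁴)(-1.9)+(7.8 × 10⁻⁴)(+0.27) = 6.1 × 10⁻⁴ → stable
Every interval has Δρ > 0: the column is stably stratified throughout.

none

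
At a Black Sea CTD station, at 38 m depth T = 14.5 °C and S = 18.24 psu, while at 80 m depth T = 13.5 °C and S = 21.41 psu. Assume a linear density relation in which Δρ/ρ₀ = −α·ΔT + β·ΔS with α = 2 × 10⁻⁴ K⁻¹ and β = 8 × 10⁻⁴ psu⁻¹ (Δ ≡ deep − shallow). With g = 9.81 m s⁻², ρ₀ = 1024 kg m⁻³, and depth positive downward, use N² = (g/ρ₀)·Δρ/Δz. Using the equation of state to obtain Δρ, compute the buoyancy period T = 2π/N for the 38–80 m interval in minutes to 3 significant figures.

ΔT = -1.0 K, ΔS = +3.17 psu (deep − shallow).
Δρ/ρ₀ = −αΔT + βΔS = 2.00 × 10⁻⁴ + 2.536 × 10⁻³ = 2.736 × 10⁻³, so Δρ ≈ 2.802 kg m⁻³.
N² = (g/ρ₀)·Δρ/Δz = g·(Δρ/ρ₀)/Δz = 9.81 × 2.736 × 10⁻³ / 42 = 6.3905 × 10⁻⁴ s⁻².
N = √(6.3905 × 10⁻⁴) = 0.025279 rad s⁻¹ → T = 2π/N = 248.55 s = 4.1425 min ≈ 4.14 min.

4.14 min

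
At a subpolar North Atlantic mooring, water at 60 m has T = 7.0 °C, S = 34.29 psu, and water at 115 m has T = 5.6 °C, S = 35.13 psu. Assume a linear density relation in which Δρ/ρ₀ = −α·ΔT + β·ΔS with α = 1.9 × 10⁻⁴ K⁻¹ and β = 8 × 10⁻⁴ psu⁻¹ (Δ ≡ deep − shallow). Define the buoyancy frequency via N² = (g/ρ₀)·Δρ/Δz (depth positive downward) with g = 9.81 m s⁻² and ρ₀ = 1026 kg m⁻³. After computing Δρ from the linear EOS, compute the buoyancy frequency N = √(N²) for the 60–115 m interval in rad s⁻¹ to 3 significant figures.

0.0129 rad s⁻¹

ΔT = -1.4 K, ΔS = +0.84 psu (deep − shallow).
Δρ/ρ₀ = −αΔT + βΔS = 2.66 × 10⁻⁴ + 6.72 × 10⁻⁴ = 9.38 × 10⁻⁴, so Δρ ≈ 0.9624 kg m⁻³.
N² = (g/ρ₀)·Δρ/Δz = g·(Δρ/ρ₀)/Δz = 9.81 × 9.38 × 10⁻⁴ / 55 = 1.6731 × 10⁻⁴ s⁻².
N = √(1.6731 × 10⁻⁴) = 0.012935 rad s⁻¹ ≈ 0.0129 rad s⁻¹.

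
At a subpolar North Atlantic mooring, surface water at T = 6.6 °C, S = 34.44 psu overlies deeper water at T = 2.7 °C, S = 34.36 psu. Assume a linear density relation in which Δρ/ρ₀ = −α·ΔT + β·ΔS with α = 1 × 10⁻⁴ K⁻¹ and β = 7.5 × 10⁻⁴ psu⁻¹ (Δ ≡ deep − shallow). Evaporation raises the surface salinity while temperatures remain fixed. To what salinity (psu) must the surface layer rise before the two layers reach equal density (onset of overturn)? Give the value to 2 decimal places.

Neutral buoyancy requires −α(T_deep − T_surf) + β(S_deep − S_surf′) = 0.
S_surf′ = S_deep − (α/β)·ΔT = 34.36 − (1 × 10⁻⁴/7.5 × 10⁻⁴)·(-3.9) = 34.8800 psu.
Increase required: 34.8800 − 34.44 = 0.4400 psu.

34.88 psu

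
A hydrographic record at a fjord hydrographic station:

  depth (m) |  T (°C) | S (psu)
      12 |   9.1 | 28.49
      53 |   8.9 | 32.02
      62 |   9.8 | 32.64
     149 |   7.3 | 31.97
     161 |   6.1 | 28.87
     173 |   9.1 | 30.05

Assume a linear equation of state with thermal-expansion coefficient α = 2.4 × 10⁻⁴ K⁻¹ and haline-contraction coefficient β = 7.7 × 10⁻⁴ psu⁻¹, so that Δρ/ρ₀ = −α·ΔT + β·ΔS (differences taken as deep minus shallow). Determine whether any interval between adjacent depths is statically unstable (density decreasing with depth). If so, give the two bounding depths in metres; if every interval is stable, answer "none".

Evaluate Δρ/ρ₀ = −αΔT + βΔS across each adjacent pair:
  12–53 m: −αΔT+βΔS = −(2.4 × 10⁻⁴)(-0.2)+(7.7 × 10⁻⁴)(+3.53) = 2.8 × 10⁻³ → stable
  53–62 m: −αΔT+βΔS = −(2.4 × 10⁻⁴)(+0.9)+(7.7 × 10⁻⁴)(+0.62) = 2.6 × 10⁻⁴ → stable
  62–149 m: −αΔT+βΔS = −(2.4 × 10⁻⁴)(-2.5)+(7.7 × 10⁻⁴)(-0.67) = 8.4 × 10⁻⁵ → stable
  149–161 m: −αΔT+βΔS = −(2.4 × 10⁻⁴)(-1.2)+(7.7 × 10⁻⁴)(-3.10) = -2.1 × 10⁻³ → UNSTABLE
  161–173 m: −αΔT+βΔS = −(2.4 × 10⁻⁴)(+3.0)+(7.7 × 10⁻⁴)(+1.18) = 1.9 × 10⁻⁴ → stable
The 149–161 m interval has Δρ < 0: lighter water underlies denser water.

149–161 m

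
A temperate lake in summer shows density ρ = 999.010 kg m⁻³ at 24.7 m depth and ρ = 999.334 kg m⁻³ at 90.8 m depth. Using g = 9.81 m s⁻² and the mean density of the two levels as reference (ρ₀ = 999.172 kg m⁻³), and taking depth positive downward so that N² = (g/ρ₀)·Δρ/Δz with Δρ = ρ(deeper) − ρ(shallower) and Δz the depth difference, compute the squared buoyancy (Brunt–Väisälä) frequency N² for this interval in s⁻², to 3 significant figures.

4.81 × 10⁻⁵ s⁻²

Δρ = 999.334 − 999.010 = 0.324 kg m⁻³ over Δz = 90.8 − 24.7 = 66.1 m.
N² = (9.81/999.172) × (0.324/66.1) = 4.8125 × 10⁻⁵ s⁻² ≈ 4.81 × 10⁻⁵ s⁻².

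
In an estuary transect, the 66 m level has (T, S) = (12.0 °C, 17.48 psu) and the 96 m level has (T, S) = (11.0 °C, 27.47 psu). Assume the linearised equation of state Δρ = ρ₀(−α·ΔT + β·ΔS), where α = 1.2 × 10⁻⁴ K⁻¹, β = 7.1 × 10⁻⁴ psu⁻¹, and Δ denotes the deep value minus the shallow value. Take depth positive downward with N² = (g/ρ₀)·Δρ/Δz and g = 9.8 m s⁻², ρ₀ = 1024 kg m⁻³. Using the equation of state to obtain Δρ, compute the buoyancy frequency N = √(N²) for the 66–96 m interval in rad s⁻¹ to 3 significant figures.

ΔT = -1.0 K, ΔS = +9.99 psu (deep − shallow).
Δρ/ρ₀ = −αΔT + βΔS = 1.20 × 10⁻⁴ + 7.0929 × 10⁻³ = 7.2129 × 10⁻³, so Δρ ≈ 7.386 kg m⁻³.
N² = (g/ρ₀)·Δρ/Δz = g·(Δρ/ρ₀)/Δz = 9.8 × 7.2129 × 10⁻³ / 30 = 2.3562 × 10⁻³ s⁻².
N = √(2.3562 × 10⁻³) = 0.048541 rad s⁻¹ ≈ 0.0485 rad s⁻¹.

0.0485 rad s⁻¹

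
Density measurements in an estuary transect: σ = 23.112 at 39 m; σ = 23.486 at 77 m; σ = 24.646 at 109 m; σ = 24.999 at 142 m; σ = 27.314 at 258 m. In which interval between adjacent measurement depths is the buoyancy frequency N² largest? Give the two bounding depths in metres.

77–109 m

Compute the density gradient over each adjacent pair:
  39–77 m: Δρ/Δz = 0.374/38 = 9.8 × 10⁻³ kg m⁻⁴
  77–109 m: Δρ/Δz = 1.160/32 = 0.036 kg m⁻⁴
  109–142 m: Δρ/Δz = 0.353/33 = 0.011 kg m⁻⁴
  142–258 m: Δρ/Δz = 2.315/116 = 0.020 kg m⁻⁴
The largest gradient is in the 77–109 m interval — the pycnocline.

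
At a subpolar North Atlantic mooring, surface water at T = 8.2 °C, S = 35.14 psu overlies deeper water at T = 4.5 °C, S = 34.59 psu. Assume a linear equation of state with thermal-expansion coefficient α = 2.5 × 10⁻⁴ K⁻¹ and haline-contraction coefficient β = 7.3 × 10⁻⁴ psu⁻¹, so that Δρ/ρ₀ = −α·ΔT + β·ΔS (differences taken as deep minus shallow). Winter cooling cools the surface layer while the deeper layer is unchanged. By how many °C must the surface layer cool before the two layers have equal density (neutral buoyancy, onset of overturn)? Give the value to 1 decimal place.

Neutral buoyancy requires Δρ = 0, i.e. −α(T_deep − T_surf′) + β(S_deep − S_surf) = 0.
T_surf′ = T_deep − (β/α)·ΔS = 4.5 − (7.3 × 10⁻⁴/2.5 × 10⁻⁴)·(-0.55) = 6.106 °C.
Cooling required: 8.2 − (6.106) = 2.094 °C.

2.1 °C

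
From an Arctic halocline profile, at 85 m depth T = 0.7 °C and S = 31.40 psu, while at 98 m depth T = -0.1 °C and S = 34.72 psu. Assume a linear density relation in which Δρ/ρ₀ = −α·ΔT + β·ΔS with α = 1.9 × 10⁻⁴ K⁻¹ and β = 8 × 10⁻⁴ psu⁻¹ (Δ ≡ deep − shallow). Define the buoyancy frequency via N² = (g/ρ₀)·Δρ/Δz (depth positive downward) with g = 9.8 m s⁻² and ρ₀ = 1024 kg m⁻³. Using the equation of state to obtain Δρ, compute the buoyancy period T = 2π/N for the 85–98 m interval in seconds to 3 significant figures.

ΔT = -0.8 K, ΔS = +3.32 psu (deep − shallow).
Δρ/ρ₀ = −αΔT + βΔS = 1.52 × 10⁻⁴ + 2.656 × 10⁻³ = 2.808 × 10⁻³, so Δρ ≈ 2.875 kg m⁻³.
N² = (g/ρ₀)·Δρ/Δz = g·(Δρ/ρ₀)/Δz = 9.8 × 2.808 × 10⁻³ / 13 = 2.1168 × 10⁻³ s⁻².
N = √(2.1168 × 10⁻³) = 0.046009 rad s⁻¹ → T = 2π/N = 136.56 s ≈ 137 s.

137 s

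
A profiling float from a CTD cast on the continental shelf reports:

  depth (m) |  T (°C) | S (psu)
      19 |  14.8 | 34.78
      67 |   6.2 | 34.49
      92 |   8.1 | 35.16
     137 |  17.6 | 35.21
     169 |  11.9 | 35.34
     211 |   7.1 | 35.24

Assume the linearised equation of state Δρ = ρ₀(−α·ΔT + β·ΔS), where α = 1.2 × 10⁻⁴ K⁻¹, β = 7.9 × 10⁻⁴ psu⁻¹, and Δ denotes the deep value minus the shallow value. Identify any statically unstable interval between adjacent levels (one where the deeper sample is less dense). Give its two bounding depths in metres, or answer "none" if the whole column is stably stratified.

92–137 m

Evaluate Δρ/ρ₀ = −αΔT + βΔS across each adjacent pair:
  19–67 m: −αΔT+βΔS = −(1.2 × 10⁻⁴)(-8.6)+(7.9 × 10⁻⁴)(-0.29) = 8.0 × 10⁻⁴ → stable
  67–92 m: −αΔT+βΔS = −(1.2 × 10⁻⁴)(+1.9)+(7.9 × 10⁻⁴)(+0.67) = 3.0 × 10⁻⁴ → stable
  92–137 m: −αΔT+βΔS = −(1.2 × 10⁻⁴)(+9.5)+(7.9 × 10⁻⁴)(+0.05) = -1.1 × 10⁻³ → UNSTABLE
  137–169 m: −αΔT+βΔS = −(1.2 × 10⁻⁴)(-5.7)+(7.9 × 10⁻⁴)(+0.13) = 7.9 × 10⁻⁴ → stable
  169–211 m: −αΔT+βΔS = −(1.2 × 10⁻⁴)(-4.8)+(7.9 × 10⁻⁴)(-0.10) = 5.0 × 10⁻⁴ → stable
The 92–137 m interval has Δρ < 0: lighter water underlies denser water.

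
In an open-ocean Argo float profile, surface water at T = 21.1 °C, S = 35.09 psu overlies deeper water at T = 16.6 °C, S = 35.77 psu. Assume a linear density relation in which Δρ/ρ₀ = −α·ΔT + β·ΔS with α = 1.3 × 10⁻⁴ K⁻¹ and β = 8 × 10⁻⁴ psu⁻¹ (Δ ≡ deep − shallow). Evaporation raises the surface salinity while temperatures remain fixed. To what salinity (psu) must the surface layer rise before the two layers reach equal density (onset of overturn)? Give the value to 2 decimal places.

36.50 psu

Neutral buoyancy requires −α(T_deep − T_surf) + β(S_deep − S_surf′) = 0.
S_surf′ = S_deep − (α/β)·ΔT = 35.77 − (1.3 × 10⁻⁴/8 × 10⁻⁴)·(-4.5) = 36.5013 psu.
Increase required: 36.5013 − 35.09 = 1.4113 psu.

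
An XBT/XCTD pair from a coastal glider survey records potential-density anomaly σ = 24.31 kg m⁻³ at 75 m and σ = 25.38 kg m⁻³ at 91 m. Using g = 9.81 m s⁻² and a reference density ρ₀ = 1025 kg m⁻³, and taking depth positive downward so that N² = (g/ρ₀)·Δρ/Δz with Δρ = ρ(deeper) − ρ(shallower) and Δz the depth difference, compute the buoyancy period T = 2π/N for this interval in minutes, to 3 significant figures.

Δρ = 1025.38 − 1024.31 = 1.07 kg m⁻³ over Δz = 91 − 75 = 16 m.
N² = (9.81/1025) × (1.07/16) = 6.4004 × 10⁻⁴ s⁻².
N = √(6.4004 × 10⁻⁴) = 0.025299 rad s⁻¹, so T = 2π/N = 248.36 s = 4.1393 min ≈ 4.14 min.

4.14 min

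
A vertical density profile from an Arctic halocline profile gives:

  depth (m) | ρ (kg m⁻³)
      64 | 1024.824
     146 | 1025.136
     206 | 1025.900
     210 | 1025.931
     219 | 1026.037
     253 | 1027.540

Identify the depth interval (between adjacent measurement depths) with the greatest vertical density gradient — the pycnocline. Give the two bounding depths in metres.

Compute the density gradient over each adjacent pair:
  64–146 m: Δρ/Δz = 0.312/82 = 3.8 × 10⁻³ kg m⁻⁴
  146–206 m: Δρ/Δz = 0.764/60 = 0.013 kg m⁻⁴
  206–210 m: Δρ/Δz = 0.031/4 = 7.7 × 10⁻³ kg m⁻⁴
  210–219 m: Δρ/Δz = 0.106/9 = 0.012 kg m⁻⁴
  219–253 m: Δρ/Δz = 1.503/34 = 0.044 kg m⁻⁴
The largest gradient is in the 219–253 m interval — the pycnocline.

219–253 m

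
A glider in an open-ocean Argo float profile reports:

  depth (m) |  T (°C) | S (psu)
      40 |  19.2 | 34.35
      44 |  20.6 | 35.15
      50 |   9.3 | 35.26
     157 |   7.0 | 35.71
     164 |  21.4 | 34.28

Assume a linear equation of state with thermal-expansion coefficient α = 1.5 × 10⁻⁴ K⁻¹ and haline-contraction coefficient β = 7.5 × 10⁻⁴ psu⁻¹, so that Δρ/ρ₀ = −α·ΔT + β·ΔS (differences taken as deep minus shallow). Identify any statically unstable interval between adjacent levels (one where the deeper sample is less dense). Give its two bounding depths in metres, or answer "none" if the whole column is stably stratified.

Evaluate Δρ/ρ₀ = −αΔT + βΔS across each adjacent pair:
  40–44 m: −αΔT+βΔS = −(1.5 × 10⁻⁴)(+1.4)+(7.5 × 10⁻⁴)(+0.80) = 3.9 × 10⁻⁴ → stable
  44–50 m: −αΔT+βΔS = −(1.5 × 10⁻⁴)(-11.3)+(7.5 × 10⁻⁴)(+0.11) = 1.8 × 10⁻³ → stable
  50–157 m: −αΔT+βΔS = −(1.5 × 10⁻⁴)(-2.3)+(7.5 × 10⁻⁴)(+0.45) = 6.8 × 10⁻⁴ → stable
  157–164 m: −αΔT+βΔS = −(1.5 × 10⁻⁴)(+14.4)+(7.5 × 10⁻⁴)(-1.43) = -3.2 × 10⁻³ → UNSTABLE
The 157–164 m interval has Δρ < 0: lighter water underlies denser water.

157–164 m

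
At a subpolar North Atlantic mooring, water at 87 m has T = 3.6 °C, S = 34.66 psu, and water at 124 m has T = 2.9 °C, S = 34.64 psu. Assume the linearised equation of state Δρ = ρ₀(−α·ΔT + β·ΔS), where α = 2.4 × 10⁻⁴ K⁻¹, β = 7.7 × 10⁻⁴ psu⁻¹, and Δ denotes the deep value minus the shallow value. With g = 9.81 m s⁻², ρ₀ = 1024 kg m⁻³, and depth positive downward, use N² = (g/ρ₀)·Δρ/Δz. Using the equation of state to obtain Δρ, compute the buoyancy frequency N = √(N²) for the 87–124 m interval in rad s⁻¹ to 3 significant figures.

6.36 × 10⁻³ rad s⁻¹

ΔT = -0.7 K, ΔS = -0.02 psu (deep − shallow).
Δρ/ρ₀ = −αΔT + βΔS = 1.68 × 10⁻⁴ − 1.54 × 10⁻⁵ = 1.526 × 10⁻⁴, so Δρ ≈ 0.1563 kg m⁻³.
N² = (g/ρ₀)·Δρ/Δz = g·(Δρ/ρ₀)/Δz = 9.81 × 1.526 × 10⁻⁴ / 37 = 4.0460 × 10⁻⁵ s⁻².
N = √(4.0460 × 10⁻⁵) = 6.3608 × 10⁻³ rad s⁻¹ ≈ 6.36 × 10⁻³ rad s⁻¹.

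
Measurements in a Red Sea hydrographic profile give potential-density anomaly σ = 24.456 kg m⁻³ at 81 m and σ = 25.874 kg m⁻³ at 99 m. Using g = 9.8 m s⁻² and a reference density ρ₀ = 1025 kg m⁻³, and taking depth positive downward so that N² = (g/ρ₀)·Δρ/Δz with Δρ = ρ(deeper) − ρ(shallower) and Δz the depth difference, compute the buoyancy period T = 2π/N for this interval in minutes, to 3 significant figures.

3.82 min

Δρ = 1025.874 − 1024.456 = 1.418 kg m⁻³ over Δz = 99 − 81 = 18 m.
N² = (9.8/1025) × (1.418/18) = 7.5319 × 10⁻⁴ s⁻².
N = √(7.5319 × 10⁻⁴) = 0.027444 rad s⁻¹, so T = 2π/N = 228.95 s = 3.8158 min ≈ 3.82 min.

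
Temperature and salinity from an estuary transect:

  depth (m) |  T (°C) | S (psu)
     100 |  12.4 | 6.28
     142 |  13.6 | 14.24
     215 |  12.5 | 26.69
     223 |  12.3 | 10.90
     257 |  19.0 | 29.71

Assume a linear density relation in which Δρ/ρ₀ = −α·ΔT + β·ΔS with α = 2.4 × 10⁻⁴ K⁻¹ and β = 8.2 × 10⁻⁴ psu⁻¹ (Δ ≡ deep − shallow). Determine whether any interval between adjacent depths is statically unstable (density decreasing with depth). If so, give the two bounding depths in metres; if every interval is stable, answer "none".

215–223 m

Evaluate Δρ/ρ₀ = −αΔT + βΔS across each adjacent pair:
  100–142 m: −αΔT+βΔS = −(2.4 × 10⁻⁴)(+1.2)+(8.2 × 10⁻⁴)(+7.96) = 6.2 × 10⁻³ → stable
  142–215 m: −αΔT+βΔS = −(2.4 × 10⁻⁴)(-1.1)+(8.2 × 10⁻⁴)(+12.45) = 0.010 → stable
  215–223 m: −αΔT+βΔS = −(2.4 × 10⁻⁴)(-0.2)+(8.2 × 10⁻⁴)(-15.79) = -0.013 → UNSTABLE
  223–257 m: −αΔT+βΔS = −(2.4 × 10⁻⁴)(+6.7)+(8.2 × 10⁻⁴)(+18.81) = 0.014 → stable
The 215–223 m interval has Δρ < 0: lighter water underlies denser water.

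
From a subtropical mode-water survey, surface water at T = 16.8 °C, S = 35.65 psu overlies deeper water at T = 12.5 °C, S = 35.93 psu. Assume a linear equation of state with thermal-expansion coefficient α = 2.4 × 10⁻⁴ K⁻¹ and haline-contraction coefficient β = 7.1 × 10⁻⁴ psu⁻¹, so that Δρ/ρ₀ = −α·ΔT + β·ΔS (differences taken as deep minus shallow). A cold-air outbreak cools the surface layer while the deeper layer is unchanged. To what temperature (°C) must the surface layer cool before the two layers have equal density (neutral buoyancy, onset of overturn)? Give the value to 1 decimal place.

Neutral buoyancy requires Δρ = 0, i.e. −α(T_deep − T_surf′) + β(S_deep − S_surf) = 0.
T_surf′ = T_deep − (β/α)·ΔS = 12.5 − (7.1 × 10⁻⁴/2.4 × 10⁻⁴)·(+0.28) = 11.672 °C.
Cooling required: 16.8 − (11.672) = 5.128 °C.

11.7 °C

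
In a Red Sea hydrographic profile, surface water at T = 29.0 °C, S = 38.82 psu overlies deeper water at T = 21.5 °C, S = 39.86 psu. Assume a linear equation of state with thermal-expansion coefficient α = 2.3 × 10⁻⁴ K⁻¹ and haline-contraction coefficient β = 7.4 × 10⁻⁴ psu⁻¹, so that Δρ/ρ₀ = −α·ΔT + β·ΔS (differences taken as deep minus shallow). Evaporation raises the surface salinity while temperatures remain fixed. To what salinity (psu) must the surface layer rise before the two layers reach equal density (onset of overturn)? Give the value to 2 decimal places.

42.19 psu

Neutral buoyancy requires −α(T_deep − T_surf) + β(S_deep − S_surf′) = 0.
S_surf′ = S_deep − (α/β)·ΔT = 39.86 − (2.3 × 10⁻⁴/7.4 × 10⁻⁴)·(-7.5) = 42.1911 psu.
Increase required: 42.1911 − 38.82 = 3.3711 psu.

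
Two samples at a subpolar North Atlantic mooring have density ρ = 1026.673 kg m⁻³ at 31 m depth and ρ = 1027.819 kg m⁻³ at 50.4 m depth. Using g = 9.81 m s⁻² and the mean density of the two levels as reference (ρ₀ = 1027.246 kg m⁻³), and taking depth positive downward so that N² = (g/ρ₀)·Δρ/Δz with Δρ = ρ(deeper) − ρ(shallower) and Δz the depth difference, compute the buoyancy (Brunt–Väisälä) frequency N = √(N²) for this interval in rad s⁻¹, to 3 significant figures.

Δρ = 1027.819 − 1026.673 = 1.146 kg m⁻³ over Δz = 50.4 − 31 = 19.4 m.
N² = (9.81/1027.246) × (1.146/19.4) = 5.6413 × 10⁻⁴ s⁻².
N = √(5.6413 × 10⁻⁴) = 0.023751 rad s⁻¹ ≈ 0.0238 rad s⁻¹.

0.0238 rad s⁻¹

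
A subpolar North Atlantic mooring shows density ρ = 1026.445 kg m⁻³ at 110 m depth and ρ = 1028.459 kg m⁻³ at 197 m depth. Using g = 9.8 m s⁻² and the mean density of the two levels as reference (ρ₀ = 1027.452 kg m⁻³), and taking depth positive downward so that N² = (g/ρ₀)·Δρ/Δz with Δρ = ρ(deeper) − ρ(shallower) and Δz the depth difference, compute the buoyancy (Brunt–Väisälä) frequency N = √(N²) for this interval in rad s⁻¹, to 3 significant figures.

Δρ = 1028.459 − 1026.445 = 2.014 kg m⁻³ over Δz = 197 − 110 = 87 m.
N² = (9.8/1027.452) × (2.014/87) = 2.2080 × 10⁻⁴ s⁻².
N = √(2.2080 × 10⁻⁴) = 0.014859 rad s⁻¹ ≈ 0.0149 rad s⁻¹.

0.0149 rad s⁻¹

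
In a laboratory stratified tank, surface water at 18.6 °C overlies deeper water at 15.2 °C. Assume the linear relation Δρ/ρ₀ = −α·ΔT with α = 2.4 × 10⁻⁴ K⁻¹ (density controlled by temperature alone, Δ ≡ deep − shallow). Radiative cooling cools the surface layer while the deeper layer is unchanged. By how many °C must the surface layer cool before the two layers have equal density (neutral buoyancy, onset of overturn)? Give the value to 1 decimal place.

3.4 °C

With temperature the only control, equal density requires T_surf′ = T_deep.
T_surf′ = 15.2 °C.
Cooling required: 18.6 − 15.2 = 3.4 °C.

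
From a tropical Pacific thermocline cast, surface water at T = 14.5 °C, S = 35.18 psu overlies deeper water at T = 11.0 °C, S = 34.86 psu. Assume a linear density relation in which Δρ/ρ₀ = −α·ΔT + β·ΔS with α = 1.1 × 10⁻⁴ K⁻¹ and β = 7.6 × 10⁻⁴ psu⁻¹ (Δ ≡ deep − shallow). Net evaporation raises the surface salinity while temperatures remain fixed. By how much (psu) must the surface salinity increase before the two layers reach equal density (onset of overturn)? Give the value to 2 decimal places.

Neutral buoyancy requires −α(T_deep − T_surf) + β(S_deep − S_surf′) = 0.
S_surf′ = S_deep − (α/β)·ΔT = 34.86 − (1.1 × 10⁻⁴/7.6 × 10⁻⁴)·(-3.5) = 35.3666 psu.
Increase required: 35.3666 − 35.18 = 0.1866 psu.

0.19 psu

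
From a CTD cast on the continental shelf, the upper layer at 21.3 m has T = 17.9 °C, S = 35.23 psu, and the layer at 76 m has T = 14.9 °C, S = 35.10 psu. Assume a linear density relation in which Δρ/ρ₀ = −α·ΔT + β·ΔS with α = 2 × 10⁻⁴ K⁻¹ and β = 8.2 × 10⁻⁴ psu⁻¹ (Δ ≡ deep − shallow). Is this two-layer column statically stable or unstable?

stable

ΔT = 14.9 − 17.9 = -3.0 K and ΔS = 35.10 − 35.23 = -0.13 psu (deep − shallow).
−αΔT = 6.00 × 10⁻⁴; βΔS = -1.066 × 10⁻⁴; sum Δρ/ρ₀ = 4.934 × 10⁻⁴.
Δρ/ρ₀ > 0, so Δρ > 0: deeper water is denser → statically stable.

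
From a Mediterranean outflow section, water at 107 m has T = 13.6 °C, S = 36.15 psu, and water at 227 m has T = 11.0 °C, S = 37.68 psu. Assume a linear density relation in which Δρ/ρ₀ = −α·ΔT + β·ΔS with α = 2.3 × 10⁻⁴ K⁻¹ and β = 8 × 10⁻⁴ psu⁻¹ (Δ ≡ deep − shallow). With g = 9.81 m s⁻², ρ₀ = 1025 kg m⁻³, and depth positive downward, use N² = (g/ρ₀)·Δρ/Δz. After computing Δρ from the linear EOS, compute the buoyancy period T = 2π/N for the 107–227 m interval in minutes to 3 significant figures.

8.58 min

ΔT = -2.6 K, ΔS = +1.53 psu (deep − shallow).
Δρ/ρ₀ = −αΔT + βΔS = 5.98 × 10⁻⁴ + 1.224 × 10⁻³ = 1.822 × 10⁻³, so Δρ ≈ 1.868 kg m⁻³.
N² = (g/ρ₀)·Δρ/Δz = g·(Δρ/ρ₀)/Δz = 9.81 × 1.822 × 10⁻³ / 120 = 1.4895 × 10⁻⁴ s⁻².
N = √(1.4895 × 10⁻⁴) = 0.012205 rad s⁻¹ → T = 2π/N = 514.80 s = 8.5800 min ≈ 8.58 min.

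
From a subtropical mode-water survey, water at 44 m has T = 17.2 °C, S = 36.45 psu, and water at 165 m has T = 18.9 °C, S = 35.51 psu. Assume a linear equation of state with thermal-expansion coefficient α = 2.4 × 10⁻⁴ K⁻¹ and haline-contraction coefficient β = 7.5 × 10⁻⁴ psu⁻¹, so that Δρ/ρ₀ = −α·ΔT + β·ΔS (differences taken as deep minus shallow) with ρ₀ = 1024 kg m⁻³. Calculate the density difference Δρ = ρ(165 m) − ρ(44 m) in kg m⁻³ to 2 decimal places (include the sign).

-1.14 kg m⁻³

ΔT = +1.7 K, ΔS = -0.94 psu (deep − shallow).
Δρ/ρ₀ = −(2.4 × 10⁻⁴)(+1.7) + (7.5 × 10⁻⁴)(-0.94) = -1.113 × 10⁻³.
Δρ = 1024 × (-1.113 × 10⁻³) = -1.14 kg m⁻³.
Negative Δρ: lighter below, statically unstable.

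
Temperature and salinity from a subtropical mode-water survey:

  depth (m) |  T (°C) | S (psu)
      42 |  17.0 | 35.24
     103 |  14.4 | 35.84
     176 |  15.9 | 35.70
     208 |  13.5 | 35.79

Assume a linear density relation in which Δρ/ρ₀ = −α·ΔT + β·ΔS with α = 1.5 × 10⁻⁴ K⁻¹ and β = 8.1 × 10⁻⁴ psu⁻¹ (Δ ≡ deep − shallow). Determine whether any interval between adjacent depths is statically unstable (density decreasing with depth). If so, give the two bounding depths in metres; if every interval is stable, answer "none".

Evaluate Δρ/ρ₀ = −αΔT + βΔS across each adjacent pair:
  42–103 m: −αΔT+βΔS = −(1.5 × 10⁻⁴)(-2.6)+(8.1 × 10⁻⁴)(+0.60) = 8.8 × 10⁻⁴ → stable
  103–176 m: −αΔT+βΔS = −(1.5 × 10⁻⁴)(+1.5)+(8.1 × 10⁻⁴)(-0.14) = -3.4 × 10⁻⁴ → UNSTABLE
  176–208 m: −αΔT+βΔS = −(1.5 × 10⁻⁴)(-2.4)+(8.1 × 10⁻⁴)(+0.09) = 4.3 × 10⁻⁴ → stable
The 103–176 m interval has Δρ < 0: lighter water underlies denser water.

103–176 m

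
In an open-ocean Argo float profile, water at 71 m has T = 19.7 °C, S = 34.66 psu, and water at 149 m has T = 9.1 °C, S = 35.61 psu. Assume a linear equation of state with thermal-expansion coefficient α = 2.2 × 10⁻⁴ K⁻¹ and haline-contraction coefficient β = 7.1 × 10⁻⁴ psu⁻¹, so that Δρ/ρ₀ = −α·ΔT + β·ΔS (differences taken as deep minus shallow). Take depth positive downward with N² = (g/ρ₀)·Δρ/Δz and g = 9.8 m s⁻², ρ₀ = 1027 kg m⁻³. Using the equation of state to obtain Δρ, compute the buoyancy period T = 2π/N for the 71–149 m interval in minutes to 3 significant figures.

ΔT = -10.6 K, ΔS = +0.95 psu (deep − shallow).
Δρ/ρ₀ = −αΔT + βΔS = 2.332 × 10⁻³ + 6.745 × 10⁻⁴ = 3.0065 × 10⁻³, so Δρ ≈ 3.088 kg m⁻³.
N² = (g/ρ₀)·Δρ/Δz = g·(Δρ/ρ₀)/Δz = 9.8 × 3.0065 × 10⁻³ / 78 = 3.7774 × 10⁻⁴ s⁻².
N = √(3.7774 × 10⁻⁴) = 0.019436 rad s⁻¹ → T = 2π/N = 323.28 s = 5.3880 min ≈ 5.39 min.

5.39 min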